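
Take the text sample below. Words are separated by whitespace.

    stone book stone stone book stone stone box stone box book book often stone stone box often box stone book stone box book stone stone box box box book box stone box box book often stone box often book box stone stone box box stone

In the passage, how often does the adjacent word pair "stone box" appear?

Scanning the 44 overlapping bigram windows for "stone box":
  position 7–8: stone box
  position 9–10: stone box
  position 15–16: stone box
  position 21–22: stone box
  position 25–26: stone box
  position 31–32: stone box
  position 36–37: stone box
  position 42–43: stone box

8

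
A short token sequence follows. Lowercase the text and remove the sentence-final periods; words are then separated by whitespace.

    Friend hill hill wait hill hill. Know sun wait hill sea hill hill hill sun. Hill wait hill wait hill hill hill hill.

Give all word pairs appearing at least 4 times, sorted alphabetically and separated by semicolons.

hill hill; wait hill

Bigram counts meeting the condition (at least 4 times):
  hill hill: 7
  wait hill: 4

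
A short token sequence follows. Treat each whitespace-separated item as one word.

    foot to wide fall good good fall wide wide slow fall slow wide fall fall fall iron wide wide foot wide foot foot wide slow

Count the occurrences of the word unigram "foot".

Scanning the 25 tokens for "foot":
  position 1: foot
  position 20: foot
  position 22: foot
  position 23: foot

4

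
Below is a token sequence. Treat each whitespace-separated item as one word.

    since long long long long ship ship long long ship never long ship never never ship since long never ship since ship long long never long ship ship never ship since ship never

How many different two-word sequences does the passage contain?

12

33 tokens → 32 bigram windows in total.
Repeated bigrams (each contributes count−1 duplicates):
  long long: 5
  long ship: 4
  ship never: 4
  never ship: 3
  ship since: 3
  long never: 2
  never long: 2
  ship long: 2
  … (3 more repeated)
20 duplicate windows → 32 − 20 = 12 distinct.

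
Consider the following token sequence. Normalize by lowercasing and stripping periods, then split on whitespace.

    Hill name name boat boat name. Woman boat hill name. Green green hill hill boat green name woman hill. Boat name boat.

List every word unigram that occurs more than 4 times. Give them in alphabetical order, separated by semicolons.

Unigram counts meeting the condition (more than 4 times):
  boat: 6
  hill: 5
  name: 6

boat; hill; name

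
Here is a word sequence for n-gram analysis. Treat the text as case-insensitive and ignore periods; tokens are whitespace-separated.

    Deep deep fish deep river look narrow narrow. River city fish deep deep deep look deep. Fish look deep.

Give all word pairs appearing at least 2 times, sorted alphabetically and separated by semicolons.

deep deep; deep fish; fish deep; look deep

Bigram counts meeting the condition (at least 2 times):
  deep deep: 3
  deep fish: 2
  fish deep: 2
  look deep: 2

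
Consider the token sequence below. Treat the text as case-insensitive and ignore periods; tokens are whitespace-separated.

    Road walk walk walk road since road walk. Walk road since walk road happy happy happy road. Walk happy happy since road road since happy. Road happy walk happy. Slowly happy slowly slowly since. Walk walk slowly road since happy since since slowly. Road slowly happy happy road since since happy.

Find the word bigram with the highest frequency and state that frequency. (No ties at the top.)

"road since", 5 times

Bigram frequencies (highest first):
  road since: 5
  walk walk: 4
  happy happy: 4
  road walk: 3
  walk road: 3
  happy road: 3
  … (17 more, each ≤ 3)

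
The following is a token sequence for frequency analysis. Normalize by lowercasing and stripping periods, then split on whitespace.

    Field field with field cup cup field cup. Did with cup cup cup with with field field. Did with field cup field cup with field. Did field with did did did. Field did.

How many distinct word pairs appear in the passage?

15

33 tokens → 32 bigram windows in total.
Repeated bigrams (each contributes count−1 duplicates):
  field cup: 4
  with field: 4
  cup cup: 3
  field did: 3
  cup field: 2
  cup with: 2
  did did: 2
  did field: 2
  … (3 more repeated)
17 duplicate windows → 32 − 17 = 15 distinct.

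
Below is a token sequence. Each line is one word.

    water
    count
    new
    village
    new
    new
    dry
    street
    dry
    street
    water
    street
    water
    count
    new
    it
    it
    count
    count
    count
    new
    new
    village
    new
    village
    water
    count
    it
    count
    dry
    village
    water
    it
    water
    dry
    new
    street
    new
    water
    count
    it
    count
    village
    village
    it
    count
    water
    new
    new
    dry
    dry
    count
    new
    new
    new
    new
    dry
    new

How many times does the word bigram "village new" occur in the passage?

2

Scanning the 57 overlapping bigram windows for "village new":
  position 4–5: village new
  position 23–24: village new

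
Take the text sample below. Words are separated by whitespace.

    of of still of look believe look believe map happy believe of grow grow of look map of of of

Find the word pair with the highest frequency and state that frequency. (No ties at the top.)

"of of", 3 times

Bigram frequencies (highest first):
  of of: 3
  of look: 2
  look believe: 2
  of still: 1
  still of: 1
  believe look: 1
  … (9 more, each ≤ 1)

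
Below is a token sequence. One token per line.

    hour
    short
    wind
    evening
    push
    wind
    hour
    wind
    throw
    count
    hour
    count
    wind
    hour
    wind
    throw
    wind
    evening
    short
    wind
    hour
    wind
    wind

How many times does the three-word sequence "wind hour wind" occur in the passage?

Scanning the 21 overlapping trigram windows for "wind hour wind":
  position 6–8: wind hour wind
  position 13–15: wind hour wind
  position 20–22: wind hour wind

3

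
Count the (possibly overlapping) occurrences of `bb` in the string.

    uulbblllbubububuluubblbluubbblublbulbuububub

Sliding a length-2 window over the 44 characters (43 positions):
  position 4–5: bb
  position 20–21: bb
  position 27–28: bb
  position 28–29: bb

4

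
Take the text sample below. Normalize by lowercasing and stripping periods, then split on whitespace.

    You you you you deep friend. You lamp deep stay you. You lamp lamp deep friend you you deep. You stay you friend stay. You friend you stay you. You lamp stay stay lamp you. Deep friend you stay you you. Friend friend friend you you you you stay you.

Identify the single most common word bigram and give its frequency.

Bigram frequencies (highest first):
  you you: 10
  stay you: 6
  friend you: 5
  you stay: 4
  you deep: 3
  deep friend: 3
  … (12 more, each ≤ 3)

"you you", 10 times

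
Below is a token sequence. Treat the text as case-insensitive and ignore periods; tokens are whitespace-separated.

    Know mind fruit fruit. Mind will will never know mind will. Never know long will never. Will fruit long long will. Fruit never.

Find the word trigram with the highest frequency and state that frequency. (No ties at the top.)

Trigram frequencies (highest first):
  will never know: 2
  know mind fruit: 1
  mind fruit fruit: 1
  fruit fruit mind: 1
  fruit mind will: 1
  mind will will: 1
  … (14 more, each ≤ 1)

"will never know", 2 times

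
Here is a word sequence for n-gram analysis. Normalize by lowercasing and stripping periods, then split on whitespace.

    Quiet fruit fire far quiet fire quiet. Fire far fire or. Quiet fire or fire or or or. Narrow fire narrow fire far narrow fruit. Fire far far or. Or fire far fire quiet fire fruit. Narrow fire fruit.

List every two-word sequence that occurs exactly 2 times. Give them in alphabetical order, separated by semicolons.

Bigram counts meeting the condition (exactly 2 times):
  far fire: 2
  fire fruit: 2
  fire quiet: 2
  fruit fire: 2
  or fire: 2

far fire; fire fruit; fire quiet; fruit fire; or fire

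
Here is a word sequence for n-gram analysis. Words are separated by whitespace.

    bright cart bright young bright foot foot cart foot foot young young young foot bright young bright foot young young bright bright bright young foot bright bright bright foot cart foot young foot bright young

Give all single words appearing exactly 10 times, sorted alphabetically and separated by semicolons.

Unigram counts meeting the condition (exactly 10 times):
  foot: 10
  young: 10

foot; young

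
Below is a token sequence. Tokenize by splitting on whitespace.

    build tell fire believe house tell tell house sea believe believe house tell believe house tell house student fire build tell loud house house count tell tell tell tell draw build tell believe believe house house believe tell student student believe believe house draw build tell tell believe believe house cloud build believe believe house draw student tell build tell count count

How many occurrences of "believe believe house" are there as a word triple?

Scanning the 60 overlapping trigram windows for "believe believe house":
  position 10–12: believe believe house
  position 33–35: believe believe house
  position 41–43: believe believe house
  position 48–50: believe believe house
  position 53–55: believe believe house

5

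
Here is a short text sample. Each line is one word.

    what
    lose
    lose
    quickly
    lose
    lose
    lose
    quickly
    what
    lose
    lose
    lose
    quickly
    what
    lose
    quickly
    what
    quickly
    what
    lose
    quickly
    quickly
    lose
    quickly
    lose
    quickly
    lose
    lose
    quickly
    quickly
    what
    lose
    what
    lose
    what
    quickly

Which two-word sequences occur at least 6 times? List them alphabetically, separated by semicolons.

Bigram counts meeting the condition (at least 6 times):
  lose lose: 6
  lose quickly: 8
  what lose: 6

lose lose; lose quickly; what lose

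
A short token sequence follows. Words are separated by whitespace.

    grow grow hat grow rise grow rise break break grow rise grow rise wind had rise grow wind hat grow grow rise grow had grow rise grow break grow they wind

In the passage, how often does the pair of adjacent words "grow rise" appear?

6

Scanning the 30 overlapping bigram windows for "grow rise":
  position 4–5: grow rise
  position 6–7: grow rise
  position 10–11: grow rise
  position 12–13: grow rise
  position 21–22: grow rise
  position 25–26: grow rise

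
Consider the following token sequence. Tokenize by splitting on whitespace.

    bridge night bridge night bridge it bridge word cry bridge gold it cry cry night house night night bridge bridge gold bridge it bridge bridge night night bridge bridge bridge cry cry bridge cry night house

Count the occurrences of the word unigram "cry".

Scanning the 36 tokens for "cry":
  position 9: cry
  position 13: cry
  position 14: cry
  position 31: cry
  position 32: cry
  position 34: cry

6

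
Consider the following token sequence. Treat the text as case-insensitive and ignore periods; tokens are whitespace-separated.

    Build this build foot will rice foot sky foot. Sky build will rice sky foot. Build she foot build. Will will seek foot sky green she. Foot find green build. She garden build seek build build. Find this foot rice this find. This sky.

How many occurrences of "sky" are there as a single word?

Scanning the 44 tokens for "sky":
  position 8: sky
  position 10: sky
  position 14: sky
  position 24: sky
  position 44: sky

5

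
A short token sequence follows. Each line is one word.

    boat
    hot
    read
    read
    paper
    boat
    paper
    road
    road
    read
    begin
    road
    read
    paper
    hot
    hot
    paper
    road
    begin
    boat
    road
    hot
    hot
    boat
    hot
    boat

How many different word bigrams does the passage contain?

26 tokens → 25 bigram windows in total.
Repeated bigrams (each contributes count−1 duplicates):
  boat hot: 2
  hot boat: 2
  hot hot: 2
  paper road: 2
  read paper: 2
  road read: 2
6 duplicate windows → 25 − 6 = 19 distinct.

19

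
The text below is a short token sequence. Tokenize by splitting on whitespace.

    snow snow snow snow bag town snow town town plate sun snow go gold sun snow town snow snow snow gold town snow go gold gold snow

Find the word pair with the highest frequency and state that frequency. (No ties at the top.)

Bigram frequencies (highest first):
  snow snow: 5
  town snow: 3
  snow town: 2
  sun snow: 2
  snow go: 2
  go gold: 2
  … (10 more, each ≤ 1)

"snow snow", 5 times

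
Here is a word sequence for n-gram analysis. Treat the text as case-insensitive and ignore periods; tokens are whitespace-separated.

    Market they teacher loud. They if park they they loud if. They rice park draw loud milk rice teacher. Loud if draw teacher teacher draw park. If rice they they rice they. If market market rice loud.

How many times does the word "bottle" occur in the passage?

Scanning the 37 tokens for "bottle":
  (none found)

0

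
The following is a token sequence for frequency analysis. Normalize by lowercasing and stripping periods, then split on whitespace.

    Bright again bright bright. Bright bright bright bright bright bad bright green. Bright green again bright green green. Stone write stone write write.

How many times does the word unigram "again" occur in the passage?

2

Scanning the 23 tokens for "again":
  position 2: again
  position 15: again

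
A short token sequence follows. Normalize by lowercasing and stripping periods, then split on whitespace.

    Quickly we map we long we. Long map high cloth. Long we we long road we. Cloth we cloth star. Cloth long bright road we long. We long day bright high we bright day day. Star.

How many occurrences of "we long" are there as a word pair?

Scanning the 35 overlapping bigram windows for "we long":
  position 4–5: we long
  position 6–7: we long
  position 13–14: we long
  position 25–26: we long
  position 27–28: we long

5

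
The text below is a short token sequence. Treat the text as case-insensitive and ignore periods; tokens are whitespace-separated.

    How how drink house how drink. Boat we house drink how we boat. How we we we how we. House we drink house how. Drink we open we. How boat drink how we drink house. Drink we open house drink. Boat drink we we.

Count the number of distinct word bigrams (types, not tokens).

22

44 tokens → 43 bigram windows in total.
Repeated bigrams (each contributes count−1 duplicates):
  how we: 4
  drink house: 3
  drink we: 3
  house drink: 3
  how drink: 3
  we we: 3
  boat drink: 2
  drink boat: 2
  … (6 more repeated)
21 duplicate windows → 43 − 21 = 22 distinct.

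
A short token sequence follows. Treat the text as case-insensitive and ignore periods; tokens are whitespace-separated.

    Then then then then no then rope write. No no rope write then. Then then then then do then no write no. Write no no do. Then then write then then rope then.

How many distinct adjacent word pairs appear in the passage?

33 tokens → 32 bigram windows in total.
Repeated bigrams (each contributes count−1 duplicates):
  then then: 9
  write no: 3
  do then: 2
  no no: 2
  no write: 2
  rope write: 2
  then no: 2
  then rope: 2
  … (1 more repeated)
17 duplicate windows → 32 − 17 = 15 distinct.

15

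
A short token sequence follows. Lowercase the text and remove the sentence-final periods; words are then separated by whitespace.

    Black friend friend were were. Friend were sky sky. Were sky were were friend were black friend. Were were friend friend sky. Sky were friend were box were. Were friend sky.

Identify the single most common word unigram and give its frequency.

"were", 13 times

Unigram frequencies (highest first):
  were: 13
  friend: 9
  sky: 6
  black: 2
  box: 1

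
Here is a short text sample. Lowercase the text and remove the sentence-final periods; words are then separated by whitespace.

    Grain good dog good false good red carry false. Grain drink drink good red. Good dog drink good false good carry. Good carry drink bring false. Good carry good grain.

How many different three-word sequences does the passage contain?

30 tokens → 28 trigram windows in total.
Repeated trigrams (each contributes count−1 duplicates):
  false good carry: 2
  good carry good: 2
  good false good: 2
3 duplicate windows → 28 − 3 = 25 distinct.

25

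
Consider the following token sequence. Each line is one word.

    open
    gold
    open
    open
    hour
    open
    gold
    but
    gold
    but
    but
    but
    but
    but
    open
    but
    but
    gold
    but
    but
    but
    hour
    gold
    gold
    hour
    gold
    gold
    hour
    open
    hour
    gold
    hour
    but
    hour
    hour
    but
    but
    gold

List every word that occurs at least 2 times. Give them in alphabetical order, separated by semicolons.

Unigram counts meeting the condition (at least 2 times):
  but: 14
  gold: 10
  hour: 8
  open: 6

but; gold; hour; open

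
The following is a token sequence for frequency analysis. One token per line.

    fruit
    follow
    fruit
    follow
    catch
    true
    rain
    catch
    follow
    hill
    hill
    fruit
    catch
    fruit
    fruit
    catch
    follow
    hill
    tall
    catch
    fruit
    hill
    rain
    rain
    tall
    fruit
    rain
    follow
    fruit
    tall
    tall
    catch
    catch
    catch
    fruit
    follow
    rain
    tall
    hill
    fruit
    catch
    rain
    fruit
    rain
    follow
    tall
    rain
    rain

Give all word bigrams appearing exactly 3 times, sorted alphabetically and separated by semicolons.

Bigram counts meeting the condition (exactly 3 times):
  catch fruit: 3
  fruit catch: 3
  fruit follow: 3

catch fruit; fruit catch; fruit follow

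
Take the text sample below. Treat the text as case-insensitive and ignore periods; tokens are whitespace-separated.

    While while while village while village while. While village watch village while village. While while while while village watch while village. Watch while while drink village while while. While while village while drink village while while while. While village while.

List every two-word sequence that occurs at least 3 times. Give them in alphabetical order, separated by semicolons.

Bigram counts meeting the condition (at least 3 times):
  village watch: 3
  village while: 8
  while village: 8
  while while: 13

village watch; village while; while village; while while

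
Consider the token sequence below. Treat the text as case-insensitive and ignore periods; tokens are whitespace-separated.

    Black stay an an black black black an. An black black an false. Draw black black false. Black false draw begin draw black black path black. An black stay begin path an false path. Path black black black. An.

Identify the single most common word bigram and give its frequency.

"black black", 7 times

Bigram frequencies (highest first):
  black black: 7
  black an: 4
  an black: 3
  black stay: 2
  an an: 2
  an false: 2
  … (14 more, each ≤ 2)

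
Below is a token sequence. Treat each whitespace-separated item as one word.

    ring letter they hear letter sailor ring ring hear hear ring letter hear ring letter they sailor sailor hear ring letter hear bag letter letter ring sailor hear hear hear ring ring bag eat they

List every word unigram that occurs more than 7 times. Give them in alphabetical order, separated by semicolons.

Unigram counts meeting the condition (more than 7 times):
  hear: 9
  ring: 9

hear; ring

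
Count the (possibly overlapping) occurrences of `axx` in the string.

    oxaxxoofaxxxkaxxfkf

Sliding a length-3 window over the 19 characters (17 positions):
  position 3–5: axx
  position 9–11: axx
  position 14–16: axx

3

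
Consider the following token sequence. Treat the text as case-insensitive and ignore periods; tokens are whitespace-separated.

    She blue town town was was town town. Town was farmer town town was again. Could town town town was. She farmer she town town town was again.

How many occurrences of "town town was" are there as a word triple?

5

Scanning the 26 overlapping trigram windows for "town town was":
  position 3–5: town town was
  position 8–10: town town was
  position 12–14: town town was
  position 18–20: town town was
  position 25–27: town town was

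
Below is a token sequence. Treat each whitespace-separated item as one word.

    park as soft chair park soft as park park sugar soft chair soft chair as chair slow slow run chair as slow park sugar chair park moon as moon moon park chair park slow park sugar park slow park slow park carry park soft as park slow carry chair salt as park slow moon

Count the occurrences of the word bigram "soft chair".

3

Scanning the 53 overlapping bigram windows for "soft chair":
  position 3–4: soft chair
  position 11–12: soft chair
  position 13–14: soft chair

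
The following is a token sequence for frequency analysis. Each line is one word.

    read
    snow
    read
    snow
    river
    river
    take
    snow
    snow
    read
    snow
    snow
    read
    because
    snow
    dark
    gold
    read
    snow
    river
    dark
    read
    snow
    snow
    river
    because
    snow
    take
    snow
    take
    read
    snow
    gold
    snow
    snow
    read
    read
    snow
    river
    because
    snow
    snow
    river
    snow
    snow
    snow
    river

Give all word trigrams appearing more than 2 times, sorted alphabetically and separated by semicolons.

read snow river; snow snow read; snow snow river

Trigram counts meeting the condition (more than 2 times):
  read snow river: 3
  snow snow read: 3
  snow snow river: 3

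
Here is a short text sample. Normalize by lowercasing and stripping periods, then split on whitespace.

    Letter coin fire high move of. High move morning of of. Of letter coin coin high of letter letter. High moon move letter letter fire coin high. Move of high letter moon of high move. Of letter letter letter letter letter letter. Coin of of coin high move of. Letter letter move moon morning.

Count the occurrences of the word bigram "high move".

Scanning the 53 overlapping bigram windows for "high move":
  position 4–5: high move
  position 7–8: high move
  position 27–28: high move
  position 34–35: high move
  position 47–48: high move

5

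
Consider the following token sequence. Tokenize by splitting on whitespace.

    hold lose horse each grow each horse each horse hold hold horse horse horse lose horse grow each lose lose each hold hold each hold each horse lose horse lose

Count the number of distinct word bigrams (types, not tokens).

17

30 tokens → 29 bigram windows in total.
Repeated bigrams (each contributes count−1 duplicates):
  each horse: 3
  horse lose: 3
  lose horse: 3
  each hold: 2
  grow each: 2
  hold each: 2
  hold hold: 2
  horse each: 2
  … (1 more repeated)
12 duplicate windows → 29 − 12 = 17 distinct.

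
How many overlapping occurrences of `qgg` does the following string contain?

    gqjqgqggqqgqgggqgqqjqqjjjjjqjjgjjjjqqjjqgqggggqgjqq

Sliding a length-3 window over the 51 characters (49 positions):
  position 6–8: qgg
  position 12–14: qgg
  position 42–44: qgg

3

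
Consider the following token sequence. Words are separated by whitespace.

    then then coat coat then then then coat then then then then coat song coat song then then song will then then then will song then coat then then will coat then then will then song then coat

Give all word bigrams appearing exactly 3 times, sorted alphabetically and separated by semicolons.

Bigram counts meeting the condition (exactly 3 times):
  song then: 3
  then will: 3

song then; then will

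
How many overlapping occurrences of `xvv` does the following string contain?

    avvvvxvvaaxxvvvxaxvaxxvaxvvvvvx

Sliding a length-3 window over the 31 characters (29 positions):
  position 6–8: xvv
  position 12–14: xvv
  position 25–27: xvv

3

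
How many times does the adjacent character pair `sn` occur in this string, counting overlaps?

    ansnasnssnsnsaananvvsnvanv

Sliding a length-2 window over the 26 characters (25 positions):
  position 3–4: sn
  position 6–7: sn
  position 9–10: sn
  position 11–12: sn
  position 21–22: sn

5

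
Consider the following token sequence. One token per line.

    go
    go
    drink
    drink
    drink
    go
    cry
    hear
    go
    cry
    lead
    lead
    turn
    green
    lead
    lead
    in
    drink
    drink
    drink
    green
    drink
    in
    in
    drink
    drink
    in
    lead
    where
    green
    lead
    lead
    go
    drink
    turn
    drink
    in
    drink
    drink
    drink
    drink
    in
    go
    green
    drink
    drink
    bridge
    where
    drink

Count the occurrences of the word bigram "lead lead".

3

Scanning the 48 overlapping bigram windows for "lead lead":
  position 11–12: lead lead
  position 15–16: lead lead
  position 31–32: lead lead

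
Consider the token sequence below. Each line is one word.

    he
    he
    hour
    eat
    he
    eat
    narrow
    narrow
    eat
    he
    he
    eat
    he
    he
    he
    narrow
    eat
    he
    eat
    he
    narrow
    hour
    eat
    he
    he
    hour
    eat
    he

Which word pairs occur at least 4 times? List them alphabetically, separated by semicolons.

Bigram counts meeting the condition (at least 4 times):
  eat he: 7
  he he: 5

eat he; he he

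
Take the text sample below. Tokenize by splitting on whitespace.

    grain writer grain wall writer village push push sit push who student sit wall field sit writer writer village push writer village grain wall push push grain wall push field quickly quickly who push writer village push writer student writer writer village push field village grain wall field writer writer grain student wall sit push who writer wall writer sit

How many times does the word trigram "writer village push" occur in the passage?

4

Scanning the 58 overlapping trigram windows for "writer village push":
  position 5–7: writer village push
  position 18–20: writer village push
  position 35–37: writer village push
  position 41–43: writer village push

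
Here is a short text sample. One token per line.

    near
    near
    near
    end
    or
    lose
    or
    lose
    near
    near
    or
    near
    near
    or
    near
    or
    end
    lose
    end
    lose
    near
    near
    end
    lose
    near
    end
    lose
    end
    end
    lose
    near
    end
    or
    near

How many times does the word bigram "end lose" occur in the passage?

Scanning the 33 overlapping bigram windows for "end lose":
  position 17–18: end lose
  position 19–20: end lose
  position 23–24: end lose
  position 26–27: end lose
  position 29–30: end lose

5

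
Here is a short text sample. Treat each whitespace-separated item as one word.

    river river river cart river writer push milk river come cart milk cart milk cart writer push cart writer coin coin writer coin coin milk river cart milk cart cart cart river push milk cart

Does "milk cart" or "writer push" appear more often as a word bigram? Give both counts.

"milk cart": 4 occurrences
"writer push": 2 occurrences

"milk cart" (4 vs 2)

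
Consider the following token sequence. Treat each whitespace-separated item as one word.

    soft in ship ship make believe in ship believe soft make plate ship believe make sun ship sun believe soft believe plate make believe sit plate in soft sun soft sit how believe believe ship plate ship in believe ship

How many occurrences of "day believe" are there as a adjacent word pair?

0

Scanning the 39 overlapping bigram windows for "day believe":
  (none found)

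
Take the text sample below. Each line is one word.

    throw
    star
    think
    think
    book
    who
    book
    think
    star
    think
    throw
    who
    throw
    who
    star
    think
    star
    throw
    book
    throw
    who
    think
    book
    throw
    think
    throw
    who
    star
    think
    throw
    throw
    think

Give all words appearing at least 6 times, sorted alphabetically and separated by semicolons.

Unigram counts meeting the condition (at least 6 times):
  think: 9
  throw: 9

think; throw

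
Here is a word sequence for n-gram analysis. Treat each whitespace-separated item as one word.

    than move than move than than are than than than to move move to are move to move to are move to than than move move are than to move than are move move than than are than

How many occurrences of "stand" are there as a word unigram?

0

Scanning the 38 tokens for "stand":
  (none found)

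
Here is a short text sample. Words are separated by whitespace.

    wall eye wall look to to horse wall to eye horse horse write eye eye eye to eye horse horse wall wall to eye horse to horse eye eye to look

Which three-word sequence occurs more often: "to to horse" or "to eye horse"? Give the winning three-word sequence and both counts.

"to eye horse" (3 vs 1)

"to to horse": 1 occurrence
"to eye horse": 3 occurrences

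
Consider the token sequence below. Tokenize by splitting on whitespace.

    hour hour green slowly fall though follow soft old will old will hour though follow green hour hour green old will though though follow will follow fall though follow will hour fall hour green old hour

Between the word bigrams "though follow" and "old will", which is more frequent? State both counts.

"though follow": 4 occurrences
"old will": 3 occurrences

"though follow" (4 vs 3)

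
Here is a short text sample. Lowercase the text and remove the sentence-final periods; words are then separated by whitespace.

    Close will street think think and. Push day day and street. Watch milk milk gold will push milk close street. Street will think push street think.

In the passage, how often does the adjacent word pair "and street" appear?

Scanning the 25 overlapping bigram windows for "and street":
  position 10–11: and street

1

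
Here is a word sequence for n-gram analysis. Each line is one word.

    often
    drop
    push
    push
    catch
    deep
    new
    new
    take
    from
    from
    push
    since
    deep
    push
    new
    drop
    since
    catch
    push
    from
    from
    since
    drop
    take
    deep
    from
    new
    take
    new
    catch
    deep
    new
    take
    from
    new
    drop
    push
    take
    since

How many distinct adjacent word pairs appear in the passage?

30

40 tokens → 39 bigram windows in total.
Repeated bigrams (each contributes count−1 duplicates):
  new take: 3
  catch deep: 2
  deep new: 2
  drop push: 2
  from from: 2
  from new: 2
  new drop: 2
  take from: 2
9 duplicate windows → 39 − 9 = 30 distinct.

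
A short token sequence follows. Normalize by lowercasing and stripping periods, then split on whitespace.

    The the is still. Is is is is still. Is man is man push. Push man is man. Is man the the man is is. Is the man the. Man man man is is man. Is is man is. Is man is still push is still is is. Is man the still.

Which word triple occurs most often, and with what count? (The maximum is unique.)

Trigram frequencies (highest first):
  is man is: 5
  is is is: 4
  man is is: 4
  is is man: 4
  is still is: 3
  man is man: 3
  … (25 more, each ≤ 2)

"is man is", 5 times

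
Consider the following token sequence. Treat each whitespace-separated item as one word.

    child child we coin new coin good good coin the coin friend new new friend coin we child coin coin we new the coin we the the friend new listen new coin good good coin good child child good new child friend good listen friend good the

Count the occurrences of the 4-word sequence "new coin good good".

Scanning the 44 overlapping 4-gram windows for "new coin good good":
  position 5–8: new coin good good
  position 31–34: new coin good good

2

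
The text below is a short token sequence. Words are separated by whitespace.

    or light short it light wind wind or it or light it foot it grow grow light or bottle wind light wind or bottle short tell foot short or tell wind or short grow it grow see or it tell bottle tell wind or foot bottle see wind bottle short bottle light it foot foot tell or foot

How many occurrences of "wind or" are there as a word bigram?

Scanning the 57 overlapping bigram windows for "wind or":
  position 7–8: wind or
  position 22–23: wind or
  position 31–32: wind or
  position 43–44: wind or

4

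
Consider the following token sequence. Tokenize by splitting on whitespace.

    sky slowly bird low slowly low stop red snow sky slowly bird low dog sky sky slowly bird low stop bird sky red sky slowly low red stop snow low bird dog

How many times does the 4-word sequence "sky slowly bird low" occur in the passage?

Scanning the 29 overlapping 4-gram windows for "sky slowly bird low":
  position 1–4: sky slowly bird low
  position 10–13: sky slowly bird low
  position 16–19: sky slowly bird low

3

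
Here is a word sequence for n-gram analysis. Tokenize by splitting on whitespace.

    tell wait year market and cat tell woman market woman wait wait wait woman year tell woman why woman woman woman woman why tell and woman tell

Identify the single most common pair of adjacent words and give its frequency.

Bigram frequencies (highest first):
  woman woman: 3
  tell woman: 2
  wait wait: 2
  woman why: 2
  tell wait: 1
  wait year: 1
  … (15 more, each ≤ 1)

"woman woman", 3 times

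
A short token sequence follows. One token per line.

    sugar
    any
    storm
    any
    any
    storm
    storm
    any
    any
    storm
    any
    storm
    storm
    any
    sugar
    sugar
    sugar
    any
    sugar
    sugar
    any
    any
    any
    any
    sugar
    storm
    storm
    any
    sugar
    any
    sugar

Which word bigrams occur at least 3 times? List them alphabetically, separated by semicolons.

Bigram counts meeting the condition (at least 3 times):
  any any: 5
  any storm: 4
  any sugar: 5
  storm any: 5
  storm storm: 3
  sugar any: 4
  sugar sugar: 3

any any; any storm; any sugar; storm any; storm storm; sugar any; sugar sugar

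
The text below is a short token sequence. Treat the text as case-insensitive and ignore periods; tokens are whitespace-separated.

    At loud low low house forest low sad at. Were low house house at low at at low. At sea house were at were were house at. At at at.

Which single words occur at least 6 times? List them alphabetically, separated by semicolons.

Unigram counts meeting the condition (at least 6 times):
  at: 11
  low: 6

at; low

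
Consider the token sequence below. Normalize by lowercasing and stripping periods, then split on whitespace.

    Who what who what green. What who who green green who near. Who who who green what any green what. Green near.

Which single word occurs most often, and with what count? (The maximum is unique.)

Unigram frequencies (highest first):
  who: 8
  green: 6
  what: 5
  near: 2
  any: 1

"who", 8 times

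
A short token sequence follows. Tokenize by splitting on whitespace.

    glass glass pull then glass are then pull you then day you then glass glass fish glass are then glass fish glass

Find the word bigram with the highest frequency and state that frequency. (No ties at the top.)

Bigram frequencies (highest first):
  then glass: 3
  glass glass: 2
  glass are: 2
  are then: 2
  you then: 2
  glass fish: 2
  … (7 more, each ≤ 2)

"then glass", 3 times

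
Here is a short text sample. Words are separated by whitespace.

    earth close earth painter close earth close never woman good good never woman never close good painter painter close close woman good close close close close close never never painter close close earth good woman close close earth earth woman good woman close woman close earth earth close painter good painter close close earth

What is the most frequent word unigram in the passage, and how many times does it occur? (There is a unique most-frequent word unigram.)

Unigram frequencies (highest first):
  close: 20
  earth: 9
  woman: 7
  good: 7
  painter: 6
  never: 5

"close", 20 times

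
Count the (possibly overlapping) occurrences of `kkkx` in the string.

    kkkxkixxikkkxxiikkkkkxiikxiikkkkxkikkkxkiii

Sliding a length-4 window over the 43 characters (40 positions):
  position 1–4: kkkx
  position 10–13: kkkx
  position 19–22: kkkx
  position 30–33: kkkx
  position 36–39: kkkx

5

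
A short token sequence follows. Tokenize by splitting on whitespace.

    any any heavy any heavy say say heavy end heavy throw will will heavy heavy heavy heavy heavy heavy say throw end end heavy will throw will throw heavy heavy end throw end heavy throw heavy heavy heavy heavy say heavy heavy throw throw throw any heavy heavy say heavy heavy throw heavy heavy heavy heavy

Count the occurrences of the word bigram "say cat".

Scanning the 55 overlapping bigram windows for "say cat":
  (none found)

0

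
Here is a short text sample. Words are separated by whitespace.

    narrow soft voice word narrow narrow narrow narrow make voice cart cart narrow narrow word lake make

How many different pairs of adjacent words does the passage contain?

13

17 tokens → 16 bigram windows in total.
Repeated bigrams (each contributes count−1 duplicates):
  narrow narrow: 4
3 duplicate windows → 16 − 3 = 13 distinct.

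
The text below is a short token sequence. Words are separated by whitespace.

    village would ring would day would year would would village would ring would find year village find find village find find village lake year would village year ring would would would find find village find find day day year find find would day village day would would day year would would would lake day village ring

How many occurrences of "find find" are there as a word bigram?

5

Scanning the 55 overlapping bigram windows for "find find":
  position 17–18: find find
  position 20–21: find find
  position 32–33: find find
  position 35–36: find find
  position 40–41: find find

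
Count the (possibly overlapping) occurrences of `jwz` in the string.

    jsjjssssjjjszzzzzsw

0

Sliding a length-3 window over the 19 characters (17 positions):
  (no match at any position)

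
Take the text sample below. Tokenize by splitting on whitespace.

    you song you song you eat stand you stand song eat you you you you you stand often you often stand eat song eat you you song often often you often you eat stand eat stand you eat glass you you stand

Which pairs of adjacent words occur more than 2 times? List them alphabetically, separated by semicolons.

eat stand; often you; you eat; you song; you stand; you you

Bigram counts meeting the condition (more than 2 times):
  eat stand: 3
  often you: 3
  you eat: 3
  you song: 3
  you stand: 3
  you you: 6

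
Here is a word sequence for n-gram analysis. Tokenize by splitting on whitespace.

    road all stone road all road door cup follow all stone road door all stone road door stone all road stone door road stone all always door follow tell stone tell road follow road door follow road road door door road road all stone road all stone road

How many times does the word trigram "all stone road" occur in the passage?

Scanning the 46 overlapping trigram windows for "all stone road":
  position 2–4: all stone road
  position 10–12: all stone road
  position 14–16: all stone road
  position 43–45: all stone road
  position 46–48: all stone road

5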